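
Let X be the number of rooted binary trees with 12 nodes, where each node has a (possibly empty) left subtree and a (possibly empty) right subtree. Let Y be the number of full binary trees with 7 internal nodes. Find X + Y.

There are C_n binary search tree shapes on n keys; with n = 12 that is C_12. So X = C_12 = 208012.
The number of full binary trees on 7 internal nodes is the Catalan number C_7. So Y = C_7 = 429.
X + Y = 208012 + 429 = 208441.

208441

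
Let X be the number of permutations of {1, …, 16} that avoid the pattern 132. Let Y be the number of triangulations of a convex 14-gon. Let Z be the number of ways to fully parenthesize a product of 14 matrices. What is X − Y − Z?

For any fixed pattern of length 3, the pattern-avoiding permutations of [16] number C_16. So X = C_16 = 35357670.
The number of triangulations of a 14-gon is the Catalan number C_12 (index = sides − 2). So Y = C_12 = 208012.
Parenthesizations of m factors correspond to full binary trees with m leaves, counted by C_{m−1}; m = 14 gives C_13. So Z = C_13 = 742900.
X − Y − Z = 35357670 − 208012 − 742900 = 34406758.

34406758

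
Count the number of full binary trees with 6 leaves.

42

A full binary tree with L leaves has L−1 internal nodes and is counted by C_{L−1}; L = 6 gives C_5.
C_5 = 42.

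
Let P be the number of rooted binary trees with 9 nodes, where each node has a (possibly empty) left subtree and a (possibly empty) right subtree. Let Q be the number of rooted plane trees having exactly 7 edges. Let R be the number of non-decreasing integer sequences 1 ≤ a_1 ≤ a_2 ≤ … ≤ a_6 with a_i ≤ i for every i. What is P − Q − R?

Binary trees (left/right distinguished) on n nodes are counted by C_n; here n = 9. So P = C_9 = 4862.
A rooted plane tree with 7 edges has 8 nodes, and the count is C_7. So Q = C_7 = 429.
Such sub-staircase sequences of length n are counted by C_n; here n = 6. So R = C_6 = 132.
P − Q − R = 4862 − 429 − 132 = 4301.

4301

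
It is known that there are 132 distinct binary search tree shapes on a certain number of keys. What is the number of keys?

6

Binary search tree shapes on n keys are counted by C_n; 132 = C_6.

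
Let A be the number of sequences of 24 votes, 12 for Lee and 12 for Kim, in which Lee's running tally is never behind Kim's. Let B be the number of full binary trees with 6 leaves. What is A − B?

207970

Ballot sequences with n votes each where one side never trails are Dyck words, counted by C_n; here n = 12. So A = C_12 = 208012.
Full binary trees with 6 leaves have 6−1 = 5 internal nodes, so there are C_5 of them. So B = C_5 = 42.
A − B = 208012 − 42 = 207970.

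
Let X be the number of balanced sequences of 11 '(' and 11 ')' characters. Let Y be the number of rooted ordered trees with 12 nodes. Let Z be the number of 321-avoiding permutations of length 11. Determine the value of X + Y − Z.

A balanced arrangement of 11 bracket pairs is a Dyck word of semilength 11, so the count is C_11. So X = C_11 = 58786.
A rooted plane tree on 12 nodes has 11 edges, and such trees are counted by C_11. So Y = C_11 = 58786.
For any fixed pattern of length 3, the pattern-avoiding permutations of [11] number C_11. So Z = C_11 = 58786.
X + Y − Z = 58786 + 58786 − 58786 = 58786.

58786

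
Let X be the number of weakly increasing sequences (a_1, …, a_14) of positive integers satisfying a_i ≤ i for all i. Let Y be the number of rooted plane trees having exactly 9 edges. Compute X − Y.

Such sub-staircase sequences of length n are counted by C_n; here n = 14. So X = C_14 = 2674440.
Rooted ordered trees with n edges are counted by C_n; here n = 9. So Y = C_9 = 4862.
X − Y = 2674440 − 4862 = 2669578.

2669578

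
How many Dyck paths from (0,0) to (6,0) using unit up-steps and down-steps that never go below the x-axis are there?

5

Dyck paths of semilength n (length 2n) are counted by C_n; here n = 3.
C_3 = 5.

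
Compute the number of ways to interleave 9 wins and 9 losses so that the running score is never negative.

4862

Reading a vote for the leader as '(' and for the other as ')' turns such a sequence into a balanced string of 9 pairs, so the count is C_9.
C_9 = 4862.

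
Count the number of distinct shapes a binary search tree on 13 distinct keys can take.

742900

There are C_n binary search tree shapes on n keys; with n = 13 that is C_13.
C_13 = C(26,13)/14 = 10400600/14 = 742900.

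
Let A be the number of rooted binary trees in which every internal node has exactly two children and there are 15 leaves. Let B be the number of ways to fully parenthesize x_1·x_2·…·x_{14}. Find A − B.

Full binary trees with 15 leaves have 15−1 = 14 internal nodes, so there are C_14 of them. So A = C_14 = 2674440.
Bracketing 14 factors into binary products is counted by C_{14−1} = C_13. So B = C_13 = 742900.
A − B = 2674440 − 742900 = 1931540.

1931540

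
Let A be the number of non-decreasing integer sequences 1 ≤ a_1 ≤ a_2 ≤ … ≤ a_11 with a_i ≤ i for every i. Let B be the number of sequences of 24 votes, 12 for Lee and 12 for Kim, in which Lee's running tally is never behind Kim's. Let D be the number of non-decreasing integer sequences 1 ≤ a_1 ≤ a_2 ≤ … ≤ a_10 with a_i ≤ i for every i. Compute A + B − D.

Weakly increasing sequences with a_i ≤ i biject with Dyck paths of semilength 11, so there are C_11. So A = C_11 = 58786.
Ballot sequences with n votes each where one side never trails are Dyck words, counted by C_n; here n = 12. So B = C_12 = 208012.
Such sub-staircase sequences of length n are counted by C_n; here n = 10. So D = C_10 = 16796.
A + B − D = 58786 + 208012 − 16796 = 250002.

250002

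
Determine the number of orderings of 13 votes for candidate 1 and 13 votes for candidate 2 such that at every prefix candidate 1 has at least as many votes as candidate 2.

Ballot sequences with n votes each where one side never trails are Dyck words, counted by C_n; here n = 13.
C_13 = C(26,13)/14 = 10400600/14 = 742900.

742900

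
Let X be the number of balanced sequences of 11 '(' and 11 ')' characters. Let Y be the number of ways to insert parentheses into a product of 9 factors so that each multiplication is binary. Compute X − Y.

57356

A balanced arrangement of 11 bracket pairs is a Dyck word of semilength 11, so the count is C_11. So X = C_11 = 58786.
Ways to associate a product of 9 factors correspond to binary trees on 9 leaves, so the count is C_8. So Y = C_8 = 1430.
X − Y = 58786 − 1430 = 57356.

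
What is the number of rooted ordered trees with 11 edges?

A rooted plane tree with 11 edges has 12 nodes, and the count is C_11.
C_11 = C(22,11)/12 = 705432/12 = 58786.

58786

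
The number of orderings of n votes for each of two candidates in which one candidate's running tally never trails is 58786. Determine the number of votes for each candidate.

11

Such ballot sequences with n votes each are counted by C_n; 58786 = C_11.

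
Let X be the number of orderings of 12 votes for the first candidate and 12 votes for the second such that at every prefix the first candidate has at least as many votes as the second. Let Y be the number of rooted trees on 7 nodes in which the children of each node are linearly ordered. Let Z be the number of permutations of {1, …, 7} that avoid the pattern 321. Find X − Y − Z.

207451

Ballot sequences with n votes each where one side never trails are Dyck words, counted by C_n; here n = 12. So X = C_12 = 208012.
Rooted ordered (plane) trees on m nodes have m−1 edges and are counted by C_{m−1}; m = 7 gives C_6. So Y = C_6 = 132.
Permutations of [n] avoiding any single length-3 pattern are counted by C_n; here n = 7. So Z = C_7 = 429.
X − Y − Z = 208012 − 132 − 429 = 207451.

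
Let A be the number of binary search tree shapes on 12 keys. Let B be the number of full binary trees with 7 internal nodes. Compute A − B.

207583

Rooted binary trees with 12 nodes (each child slot possibly empty) number C_12. So A = C_12 = 208012.
The number of full binary trees on 7 internal nodes is the Catalan number C_7. So B = C_7 = 429.
A − B = 208012 − 429 = 207583.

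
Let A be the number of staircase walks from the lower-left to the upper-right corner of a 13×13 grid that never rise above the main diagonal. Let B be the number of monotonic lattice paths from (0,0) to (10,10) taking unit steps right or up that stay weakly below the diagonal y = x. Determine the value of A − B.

726104

Monotone paths in an n×n grid that stay weakly below the diagonal are counted by C_n; here n = 13. So A = C_13 = 742900.
Sub-diagonal monotone paths from (0,0) to (10,10) biject with Dyck paths of semilength 10, giving C_10. So B = C_10 = 16796.
A − B = 742900 − 16796 = 726104.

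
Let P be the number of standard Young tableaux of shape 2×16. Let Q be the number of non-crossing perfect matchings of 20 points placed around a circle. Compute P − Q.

By the hook-length formula (or a Dyck-path bijection), SYT of shape 2×16 number C_16. So P = C_16 = 35357670.
Pairing 20 circle points by 10 non-crossing chords gives C_10 matchings. So Q = C_10 = 16796.
P − Q = 35357670 − 16796 = 35340874.

35340874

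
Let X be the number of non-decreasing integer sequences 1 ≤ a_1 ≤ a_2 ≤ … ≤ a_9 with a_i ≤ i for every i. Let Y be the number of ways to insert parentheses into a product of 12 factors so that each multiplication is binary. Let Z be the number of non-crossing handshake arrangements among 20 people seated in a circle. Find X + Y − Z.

Such sub-staircase sequences of length n are counted by C_n; here n = 9. So X = C_9 = 4862.
Parenthesizations of m factors correspond to full binary trees with m leaves, counted by C_{m−1}; m = 12 gives C_11. So Y = C_11 = 58786.
With 20 = 2·10 people, non-crossing handshake pairings are non-crossing perfect matchings on a circle, counted by C_10. So Z = C_10 = 16796.
X + Y − Z = 4862 + 58786 − 16796 = 46852.

46852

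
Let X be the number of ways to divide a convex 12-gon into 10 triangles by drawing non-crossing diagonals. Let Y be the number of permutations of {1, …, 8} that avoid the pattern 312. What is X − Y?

The number of triangulations of a 12-gon is the Catalan number C_10 (index = sides − 2). So X = C_10 = 16796.
Permutations of [n] avoiding any single length-3 pattern are counted by C_n; here n = 8. So Y = C_8 = 1430.
X − Y = 16796 − 1430 = 15366.

15366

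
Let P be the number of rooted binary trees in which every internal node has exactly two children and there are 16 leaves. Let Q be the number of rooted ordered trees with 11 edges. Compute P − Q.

Full binary trees with 16 leaves have 16−1 = 15 internal nodes, so there are C_15 of them. So P = C_15 = 9694845.
Rooted ordered trees with n edges are counted by C_n; here n = 11. So Q = C_11 = 58786.
P − Q = 9694845 − 58786 = 9636059.

9636059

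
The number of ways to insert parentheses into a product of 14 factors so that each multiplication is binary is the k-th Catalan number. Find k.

13

Parenthesizations of m factors correspond to full binary trees with m leaves, counted by C_{m−1}; m = 14 gives C_13.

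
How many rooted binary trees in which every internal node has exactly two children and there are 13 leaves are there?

Full binary trees with 13 leaves have 13−1 = 12 internal nodes, so there are C_12 of them.
C_12 = 208012.

208012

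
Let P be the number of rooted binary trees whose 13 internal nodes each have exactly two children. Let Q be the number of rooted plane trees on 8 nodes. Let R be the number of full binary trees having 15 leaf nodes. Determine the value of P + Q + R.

3417769

Full binary trees with n internal nodes are counted by C_n; here n = 13. So P = C_13 = 742900.
Rooted ordered (plane) trees on m nodes have m−1 edges and are counted by C_{m−1}; m = 8 gives C_7. So Q = C_7 = 429.
Full binary trees with 15 leaves have 15−1 = 14 internal nodes, so there are C_14 of them. So R = C_14 = 2674440.
P + Q + R = 742900 + 429 + 2674440 = 3417769.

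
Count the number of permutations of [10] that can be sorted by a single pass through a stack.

16796

Stack-sortable permutations are exactly the 231-avoiding ones, counted by C_n; here n = 10.
C_10 = C(20,10)/11 = 184756/11 = 16796.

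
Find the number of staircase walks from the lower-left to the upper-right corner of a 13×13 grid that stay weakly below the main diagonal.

742900

Sub-diagonal monotone paths from (0,0) to (13,13) biject with Dyck paths of semilength 13, giving C_13.
C_13 = C(26,13)/14 = 10400600/14 = 742900.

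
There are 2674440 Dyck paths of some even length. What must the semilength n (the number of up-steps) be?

14

Dyck paths of semilength n are counted by C_n, and C_14 = 2674440.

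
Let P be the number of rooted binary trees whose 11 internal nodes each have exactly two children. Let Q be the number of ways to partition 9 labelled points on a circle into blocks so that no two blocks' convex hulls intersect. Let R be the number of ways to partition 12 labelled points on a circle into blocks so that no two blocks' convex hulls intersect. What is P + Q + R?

271660

The number of full binary trees on 11 internal nodes is the Catalan number C_11. So P = C_11 = 58786.
Non-crossing partitions of an n-element set are counted by C_n; here n = 9. So Q = C_9 = 4862.
Non-crossing partitions of an n-element set are counted by C_n; here n = 12. So R = C_12 = 208012.
P + Q + R = 58786 + 4862 + 208012 = 271660.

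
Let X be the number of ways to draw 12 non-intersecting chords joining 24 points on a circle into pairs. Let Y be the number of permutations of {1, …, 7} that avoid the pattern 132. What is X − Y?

207583

Pairing 24 circle points by 12 non-crossing chords gives C_12 matchings. So X = C_12 = 208012.
Permutations of [n] avoiding any single length-3 pattern are counted by C_n; here n = 7. So Y = C_7 = 429.
X − Y = 208012 − 429 = 207583.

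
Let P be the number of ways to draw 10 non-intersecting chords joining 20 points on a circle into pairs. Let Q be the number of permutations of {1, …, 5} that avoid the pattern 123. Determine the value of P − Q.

Non-crossing perfect matchings of 2n points on a circle are counted by C_n; with 20 points, n = 10. So P = C_10 = 16796.
For any fixed pattern of length 3, the pattern-avoiding permutations of [5] number C_5. So Q = C_5 = 42.
P − Q = 16796 − 42 = 16754.

16754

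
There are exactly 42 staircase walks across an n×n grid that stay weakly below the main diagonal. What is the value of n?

Such diagonal-avoiding paths in an n×n grid are counted by C_n, and C_5 = 42.

5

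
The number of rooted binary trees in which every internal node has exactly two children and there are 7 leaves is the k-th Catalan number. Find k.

Full binary trees with 7 leaves have 7−1 = 6 internal nodes, so there are C_6 of them.

6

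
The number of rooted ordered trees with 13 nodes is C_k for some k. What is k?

12

Rooted ordered (plane) trees on m nodes have m−1 edges and are counted by C_{m−1}; m = 13 gives C_12.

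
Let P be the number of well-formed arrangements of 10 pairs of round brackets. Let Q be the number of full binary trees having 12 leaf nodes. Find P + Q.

75582

With 10 pairs the number of balanced bracket strings is the Catalan number C_10. So P = C_10 = 16796.
A full binary tree with L leaves has L−1 internal nodes and is counted by C_{L−1}; L = 12 gives C_11. So Q = C_11 = 58786.
P + Q = 16796 + 58786 = 75582.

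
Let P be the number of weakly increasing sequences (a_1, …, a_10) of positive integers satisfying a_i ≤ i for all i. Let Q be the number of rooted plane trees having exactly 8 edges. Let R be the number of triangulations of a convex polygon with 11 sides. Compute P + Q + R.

23088

Weakly increasing sequences with a_i ≤ i biject with Dyck paths of semilength 10, so there are C_10. So P = C_10 = 16796.
Rooted ordered trees with n edges are counted by C_n; here n = 8. So Q = C_8 = 1430.
Triangulations of a convex m-gon are counted by C_{m−2}; with m = 11 this is C_9. So R = C_9 = 4862.
P + Q + R = 16796 + 1430 + 4862 = 23088.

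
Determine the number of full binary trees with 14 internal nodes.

2674440

Full binary trees with n internal nodes are counted by C_n; here n = 14.
C_14 = 2674440.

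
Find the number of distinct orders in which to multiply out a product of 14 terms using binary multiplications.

742900

Ways to associate a product of 14 factors correspond to binary trees on 14 leaves, so the count is C_13.
C_13 = 742900.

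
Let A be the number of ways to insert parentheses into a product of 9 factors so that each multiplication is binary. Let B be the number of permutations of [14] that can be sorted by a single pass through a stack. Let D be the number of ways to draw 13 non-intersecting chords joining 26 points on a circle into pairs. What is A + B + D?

3418770

Parenthesizations of m factors correspond to full binary trees with m leaves, counted by C_{m−1}; m = 9 gives C_8. So A = C_8 = 1430.
By Knuth's characterisation, the stack-sortable permutations of length 14 are the 231-avoiders, numbering C_14. So B = C_14 = 2674440.
Pairing 26 circle points by 13 non-crossing chords gives C_13 matchings. So D = C_13 = 742900.
A + B + D = 1430 + 2674440 + 742900 = 3418770.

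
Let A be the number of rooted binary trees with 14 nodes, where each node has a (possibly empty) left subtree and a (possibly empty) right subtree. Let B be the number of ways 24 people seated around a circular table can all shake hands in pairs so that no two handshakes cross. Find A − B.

2466428

There are C_n binary search tree shapes on n keys; with n = 14 that is C_14. So A = C_14 = 2674440.
Non-crossing handshake pairings of 2n people are counted by C_n; 24 people gives n = 12. So B = C_12 = 208012.
A − B = 2674440 − 208012 = 2466428.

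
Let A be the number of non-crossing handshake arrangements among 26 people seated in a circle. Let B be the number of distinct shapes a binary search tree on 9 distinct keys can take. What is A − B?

With 26 = 2·13 people, non-crossing handshake pairings are non-crossing perfect matchings on a circle, counted by C_13. So A = C_13 = 742900.
Binary trees (left/right distinguished) on n nodes are counted by C_n; here n = 9. So B = C_9 = 4862.
A − B = 742900 − 4862 = 738038.

738038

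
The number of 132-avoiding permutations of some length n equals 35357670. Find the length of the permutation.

16

Permutations of [n] avoiding a fixed length-3 pattern are counted by C_n. Since C_16 = 35357670, the index is 16.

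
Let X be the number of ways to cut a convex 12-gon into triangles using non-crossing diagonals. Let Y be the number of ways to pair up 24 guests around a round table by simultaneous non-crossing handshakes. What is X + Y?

224808

Triangulations of a convex m-gon are counted by C_{m−2}; with m = 12 this is C_10. So X = C_10 = 16796.
With 24 = 2·12 people, non-crossing handshake pairings are non-crossing perfect matchings on a circle, counted by C_12. So Y = C_12 = 208012.
X + Y = 16796 + 208012 = 224808.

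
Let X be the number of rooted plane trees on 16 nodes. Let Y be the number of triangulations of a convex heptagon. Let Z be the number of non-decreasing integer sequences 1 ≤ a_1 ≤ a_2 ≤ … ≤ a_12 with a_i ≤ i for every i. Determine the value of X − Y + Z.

9902815

A rooted plane tree on 16 nodes has 15 edges, and such trees are counted by C_15. So X = C_15 = 9694845.
The number of triangulations of a 7-gon is the Catalan number C_5 (index = sides − 2). So Y = C_5 = 42.
Such sub-staircase sequences of length n are counted by C_n; here n = 12. So Z = C_12 = 208012.
X − Y + Z = 9694845 − 42 + 208012 = 9902815.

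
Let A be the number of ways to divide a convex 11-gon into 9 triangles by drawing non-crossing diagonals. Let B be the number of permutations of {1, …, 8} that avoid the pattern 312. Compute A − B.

3432

Triangulations of a convex m-gon are counted by C_{m−2}; with m = 11 this is C_9. So A = C_9 = 4862.
For any fixed pattern of length 3, the pattern-avoiding permutations of [8] number C_8. So B = C_8 = 1430.
A − B = 4862 − 1430 = 3432.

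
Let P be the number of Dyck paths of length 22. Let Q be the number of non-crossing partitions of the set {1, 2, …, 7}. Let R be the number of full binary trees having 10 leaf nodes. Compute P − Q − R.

53495

Dyck paths of semilength n (length 2n) are counted by C_n; here n = 11. So P = C_11 = 58786.
The non-crossing partitions of [7] form a lattice of size C_7. So Q = C_7 = 429.
Full binary trees with 10 leaves have 10−1 = 9 internal nodes, so there are C_9 of them. So R = C_9 = 4862.
P − Q − R = 58786 − 429 − 4862 = 53495.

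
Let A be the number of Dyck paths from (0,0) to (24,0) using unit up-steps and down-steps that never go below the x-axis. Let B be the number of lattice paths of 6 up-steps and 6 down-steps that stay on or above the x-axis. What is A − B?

A Dyck path with 12 up-steps and 12 down-steps has semilength 12, so there are C_12 of them. So A = C_12 = 208012.
Paths of 6 up- and 6 down-steps that never dip below the axis are Dyck paths; their count is C_6. So B = C_6 = 132.
A − B = 208012 − 132 = 207880.

207880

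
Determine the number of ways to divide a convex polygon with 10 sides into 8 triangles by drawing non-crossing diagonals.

1430

The number of triangulations of a 10-gon is the Catalan number C_8 (index = sides − 2).
C_8 = C(16,8)/9 = 12870/9 = 1430.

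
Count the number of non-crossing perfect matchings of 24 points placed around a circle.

208012

Non-crossing perfect matchings of 2n points on a circle are counted by C_n; with 24 points, n = 12.
C_12 = C(24,12)/13 = 2704156/13 = 208012.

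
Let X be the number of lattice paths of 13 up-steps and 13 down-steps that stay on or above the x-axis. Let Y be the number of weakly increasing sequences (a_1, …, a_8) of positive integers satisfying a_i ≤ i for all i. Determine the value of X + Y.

Dyck paths of semilength n (length 2n) are counted by C_n; here n = 13. So X = C_13 = 742900.
Such sub-staircase sequences of length n are counted by C_n; here n = 8. So Y = C_8 = 1430.
X + Y = 742900 + 1430 = 744330.

744330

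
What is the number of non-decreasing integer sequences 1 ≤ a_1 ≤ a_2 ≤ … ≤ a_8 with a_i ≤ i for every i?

1430

Weakly increasing sequences with a_i ≤ i biject with Dyck paths of semilength 8, so there are C_8.
C_8 = C_7 · 2(2·7+1)/(7+2) = 429 · 30/9 = 1430.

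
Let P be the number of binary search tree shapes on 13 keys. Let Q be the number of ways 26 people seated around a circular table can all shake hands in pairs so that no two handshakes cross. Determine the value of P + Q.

There are C_n binary search tree shapes on n keys; with n = 13 that is C_13. So P = C_13 = 742900.
With 26 = 2·13 people, non-crossing handshake pairings are non-crossing perfect matchings on a circle, counted by C_13. So Q = C_13 = 742900.
P + Q = 742900 + 742900 = 1485800.

1485800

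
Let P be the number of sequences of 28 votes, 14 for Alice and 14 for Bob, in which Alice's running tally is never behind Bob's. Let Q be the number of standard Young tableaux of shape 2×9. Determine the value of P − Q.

2669578

Ballot sequences with n votes each where one side never trails are Dyck words, counted by C_n; here n = 14. So P = C_14 = 2674440.
By the hook-length formula (or a Dyck-path bijection), SYT of shape 2×9 number C_9. So Q = C_9 = 4862.
P − Q = 2674440 − 4862 = 2669578.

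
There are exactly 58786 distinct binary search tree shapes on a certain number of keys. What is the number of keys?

Binary search tree shapes on n keys are counted by C_n; 58786 = C_11.

11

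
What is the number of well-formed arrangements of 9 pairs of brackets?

With 9 pairs the number of balanced bracket strings is the Catalan number C_9.
C_9 = C_8 · 2(2·8+1)/(8+2) = 1430 · 34/10 = 4862.

4862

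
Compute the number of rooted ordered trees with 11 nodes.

16796

A rooted plane tree on 11 nodes has 10 edges, and such trees are counted by C_10.
C_10 = 16796.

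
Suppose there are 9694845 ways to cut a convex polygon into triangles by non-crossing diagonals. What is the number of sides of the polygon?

17

Triangulations of a convex m-gon are counted by C_{m−2}; 9694845 = C_15.
So m − 2 = 15, giving m = 17 sides.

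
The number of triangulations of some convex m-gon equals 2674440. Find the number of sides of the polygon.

16

Triangulations of a convex m-gon are counted by C_{m−2}. The Catalan number equal to 2674440 is C_14.
So m − 2 = 14, giving m = 16 sides.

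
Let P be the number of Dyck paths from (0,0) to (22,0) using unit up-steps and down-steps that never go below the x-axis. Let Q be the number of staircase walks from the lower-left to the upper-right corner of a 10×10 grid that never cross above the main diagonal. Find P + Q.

A Dyck path with 11 up-steps and 11 down-steps has semilength 11, so there are C_11 of them. So P = C_11 = 58786.
Monotone paths in an n×n grid that stay weakly below the diagonal are counted by C_n; here n = 10. So Q = C_10 = 16796.
P + Q = 58786 + 16796 = 75582.

75582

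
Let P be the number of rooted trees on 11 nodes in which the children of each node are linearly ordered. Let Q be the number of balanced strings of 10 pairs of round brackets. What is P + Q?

A rooted plane tree on 11 nodes has 10 edges, and such trees are counted by C_10. So P = C_10 = 16796.
With 10 pairs the number of balanced bracket strings is the Catalan number C_10. So Q = C_10 = 16796.
P + Q = 16796 + 16796 = 33592.

33592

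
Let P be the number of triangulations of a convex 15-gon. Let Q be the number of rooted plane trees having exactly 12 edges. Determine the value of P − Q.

534888

A convex 15-gon is triangulated into 13 triangles, and the number of such triangulations is the Catalan number C_{15−2} = C_13. So P = C_13 = 742900.
Rooted ordered trees with n edges are counted by C_n; here n = 12. So Q = C_12 = 208012.
P − Q = 742900 − 208012 = 534888.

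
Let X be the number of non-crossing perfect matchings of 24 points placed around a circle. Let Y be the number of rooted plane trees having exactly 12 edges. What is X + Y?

Pairing 24 circle points by 12 non-crossing chords gives C_12 matchings. So X = C_12 = 208012.
Rooted ordered trees with n edges are counted by C_n; here n = 12. So Y = C_12 = 208012.
X + Y = 208012 + 208012 = 416024.

416024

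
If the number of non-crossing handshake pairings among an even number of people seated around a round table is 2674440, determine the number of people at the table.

Non-crossing handshake pairings of 2n people are counted by C_n; 2674440 = C_14.
So n = 14, and there are 2n = 28 people.

28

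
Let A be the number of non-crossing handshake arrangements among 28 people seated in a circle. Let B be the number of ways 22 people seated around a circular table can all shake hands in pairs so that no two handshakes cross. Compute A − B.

Non-crossing handshake pairings of 2n people are counted by C_n; 28 people gives n = 14. So A = C_14 = 2674440.
Non-crossing handshake pairings of 2n people are counted by C_n; 22 people gives n = 11. So B = C_11 = 58786.
A − B = 2674440 − 58786 = 2615654.

2615654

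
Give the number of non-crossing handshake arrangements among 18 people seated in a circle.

Non-crossing handshake pairings of 2n people are counted by C_n; 18 people gives n = 9.
C_9 = 4862.

4862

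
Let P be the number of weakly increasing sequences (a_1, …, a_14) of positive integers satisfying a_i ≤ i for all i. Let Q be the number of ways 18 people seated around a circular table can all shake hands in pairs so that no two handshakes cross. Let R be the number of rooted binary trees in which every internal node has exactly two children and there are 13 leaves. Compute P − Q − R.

Such sub-staircase sequences of length n are counted by C_n; here n = 14. So P = C_14 = 2674440.
With 18 = 2·9 people, non-crossing handshake pairings are non-crossing perfect matchings on a circle, counted by C_9. So Q = C_9 = 4862.
Full binary trees with 13 leaves have 13−1 = 12 internal nodes, so there are C_12 of them. So R = C_12 = 208012.
P − Q − R = 2674440 − 4862 − 208012 = 2461566.

2461566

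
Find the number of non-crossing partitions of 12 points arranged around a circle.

208012

Non-crossing partitions of an n-element set are counted by C_n; here n = 12.
C_12 = C(24,12)/13 = 2704156/13 = 208012.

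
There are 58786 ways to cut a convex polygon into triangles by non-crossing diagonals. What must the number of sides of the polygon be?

13

Triangulations of a convex m-gon are counted by C_{m−2}. The Catalan number equal to 58786 is C_11.
So m − 2 = 11, giving m = 13 sides.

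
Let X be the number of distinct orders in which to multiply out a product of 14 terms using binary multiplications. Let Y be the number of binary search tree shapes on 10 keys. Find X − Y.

726104

Parenthesizations of m factors correspond to full binary trees with m leaves, counted by C_{m−1}; m = 14 gives C_13. So X = C_13 = 742900.
There are C_n binary search tree shapes on n keys; with n = 10 that is C_10. So Y = C_10 = 16796.
X − Y = 742900 − 16796 = 726104.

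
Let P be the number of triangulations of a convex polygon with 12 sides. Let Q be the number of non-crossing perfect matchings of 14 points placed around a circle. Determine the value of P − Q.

The number of triangulations of a 12-gon is the Catalan number C_10 (index = sides − 2). So P = C_10 = 16796.
Pairing 14 circle points by 7 non-crossing chords gives C_7 matchings. So Q = C_7 = 429.
P − Q = 16796 − 429 = 16367.

16367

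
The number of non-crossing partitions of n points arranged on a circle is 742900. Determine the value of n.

13

Non-crossing partitions of [n] are counted by C_n. Since C_13 = 742900, the index is 13.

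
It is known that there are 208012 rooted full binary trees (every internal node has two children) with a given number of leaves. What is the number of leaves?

13

Full binary trees with L leaves are counted by C_{L−1}. Since C_12 = 208012, the index is 12.
So the index is 12, and the number of leaves is 12 + 1 = 13.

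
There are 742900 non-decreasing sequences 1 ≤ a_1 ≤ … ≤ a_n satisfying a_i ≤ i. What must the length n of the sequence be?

Such sub-staircase sequences of length n are counted by C_n. Since C_13 = 742900, the index is 13.

13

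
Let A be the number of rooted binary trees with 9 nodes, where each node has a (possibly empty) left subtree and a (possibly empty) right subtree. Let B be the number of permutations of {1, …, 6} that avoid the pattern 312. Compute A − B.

4730

There are C_n binary search tree shapes on n keys; with n = 9 that is C_9. So A = C_9 = 4862.
Permutations of [n] avoiding any single length-3 pattern are counted by C_n; here n = 6. So B = C_6 = 132.
A − B = 4862 − 132 = 4730.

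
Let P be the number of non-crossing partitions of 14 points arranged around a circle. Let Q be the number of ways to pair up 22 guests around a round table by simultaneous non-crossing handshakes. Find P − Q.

2615654

The non-crossing partitions of [14] form a lattice of size C_14. So P = C_14 = 2674440.
Non-crossing handshake pairings of 2n people are counted by C_n; 22 people gives n = 11. So Q = C_11 = 58786.
P − Q = 2674440 − 58786 = 2615654.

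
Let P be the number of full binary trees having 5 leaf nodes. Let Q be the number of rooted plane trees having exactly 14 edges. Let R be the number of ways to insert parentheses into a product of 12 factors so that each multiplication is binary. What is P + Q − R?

Full binary trees with 5 leaves have 5−1 = 4 internal nodes, so there are C_4 of them. So P = C_4 = 14.
Rooted ordered trees with n edges are counted by C_n; here n = 14. So Q = C_14 = 2674440.
Parenthesizations of m factors correspond to full binary trees with m leaves, counted by C_{m−1}; m = 12 gives C_11. So R = C_11 = 58786.
P + Q − R = 14 + 2674440 − 58786 = 2615668.

2615668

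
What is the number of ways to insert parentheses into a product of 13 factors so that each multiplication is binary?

208012

Bracketing 13 factors into binary products is counted by C_{13−1} = C_12.
C_12 = C(24,12)/13 = 2704156/13 = 208012.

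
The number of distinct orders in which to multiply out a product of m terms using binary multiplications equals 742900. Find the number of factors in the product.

Parenthesizations of m factors are counted by C_{m−1}, and C_13 = 742900.
So the index is 13, and the number of factors is 13 + 1 = 14.

14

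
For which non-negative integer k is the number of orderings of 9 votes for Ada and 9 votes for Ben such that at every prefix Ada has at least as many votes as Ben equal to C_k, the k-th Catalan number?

Reading a vote for the leader as '(' and for the other as ')' turns such a sequence into a balanced string of 9 pairs, so the count is C_9.

9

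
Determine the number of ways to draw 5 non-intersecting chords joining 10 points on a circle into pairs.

Non-crossing perfect matchings of 2n points on a circle are counted by C_n; with 10 points, n = 5.
C_5 = C_4 · 2(2·4+1)/(4+2) = 14 · 18/6 = 42.

42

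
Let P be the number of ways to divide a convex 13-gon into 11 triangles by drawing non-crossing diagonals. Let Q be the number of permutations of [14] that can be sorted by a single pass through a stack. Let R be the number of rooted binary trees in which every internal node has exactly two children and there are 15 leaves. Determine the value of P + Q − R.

The number of triangulations of a 13-gon is the Catalan number C_11 (index = sides − 2). So P = C_11 = 58786.
Stack-sortable permutations are exactly the 231-avoiding ones, counted by C_n; here n = 14. So Q = C_14 = 2674440.
A full binary tree with L leaves has L−1 internal nodes and is counted by C_{L−1}; L = 15 gives C_14. So R = C_14 = 2674440.
P + Q − R = 58786 + 2674440 − 2674440 = 58786.

58786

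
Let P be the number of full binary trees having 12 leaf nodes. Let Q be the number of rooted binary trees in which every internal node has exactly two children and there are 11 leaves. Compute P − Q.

A full binary tree with L leaves has L−1 internal nodes and is counted by C_{L−1}; L = 12 gives C_11. So P = C_11 = 58786.
Full binary trees with 11 leaves have 11−1 = 10 internal nodes, so there are C_10 of them. So Q = C_10 = 16796.
P − Q = 58786 − 16796 = 41990.

41990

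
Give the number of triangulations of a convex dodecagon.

16796

Triangulations of a convex m-gon are counted by C_{m−2}; with m = 12 this is C_10.
C_10 = C_9 · 2(2·9+1)/(9+2) = 4862 · 38/11 = 16796.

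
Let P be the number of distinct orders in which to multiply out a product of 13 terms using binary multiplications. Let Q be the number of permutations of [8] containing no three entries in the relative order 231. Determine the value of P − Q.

Bracketing 13 factors into binary products is counted by C_{13−1} = C_12. So P = C_12 = 208012.
Permutations of [n] avoiding any single length-3 pattern are counted by C_n; here n = 8. So Q = C_8 = 1430.
P − Q = 208012 − 1430 = 206582.

206582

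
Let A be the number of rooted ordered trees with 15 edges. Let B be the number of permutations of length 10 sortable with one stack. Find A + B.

A rooted plane tree with 15 edges has 16 nodes, and the count is C_15. So A = C_15 = 9694845.
Stack-sortable permutations are exactly the 231-avoiding ones, counted by C_n; here n = 10. So B = C_10 = 16796.
A + B = 9694845 + 16796 = 9711641.

9711641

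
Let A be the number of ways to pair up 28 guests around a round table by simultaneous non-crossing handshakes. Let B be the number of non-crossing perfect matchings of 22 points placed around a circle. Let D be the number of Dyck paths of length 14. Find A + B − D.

Non-crossing handshake pairings of 2n people are counted by C_n; 28 people gives n = 14. So A = C_14 = 2674440.
Non-crossing perfect matchings of 2n points on a circle are counted by C_n; with 22 points, n = 11. So B = C_11 = 58786.
Paths of 7 up- and 7 down-steps that never dip below the axis are Dyck paths; their count is C_7. So D = C_7 = 429.
A + B − D = 2674440 + 58786 − 429 = 2732797.

2732797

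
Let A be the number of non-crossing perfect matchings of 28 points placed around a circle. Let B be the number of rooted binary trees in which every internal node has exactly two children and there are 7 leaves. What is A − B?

Non-crossing perfect matchings of 2n points on a circle are counted by C_n; with 28 points, n = 14. So A = C_14 = 2674440.
Full binary trees with 7 leaves have 7−1 = 6 internal nodes, so there are C_6 of them. So B = C_6 = 132.
A − B = 2674440 − 132 = 2674308.

2674308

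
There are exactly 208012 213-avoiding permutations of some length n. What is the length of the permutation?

Permutations of [n] avoiding a fixed length-3 pattern are counted by C_n. The Catalan number equal to 208012 is C_12.

12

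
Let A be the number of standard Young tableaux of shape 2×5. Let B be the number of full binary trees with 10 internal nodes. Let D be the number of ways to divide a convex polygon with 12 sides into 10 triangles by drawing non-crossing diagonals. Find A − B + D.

42

By the hook-length formula (or a Dyck-path bijection), SYT of shape 2×5 number C_5. So A = C_5 = 42.
The number of full binary trees on 10 internal nodes is the Catalan number C_10. So B = C_10 = 16796.
The number of triangulations of a 12-gon is the Catalan number C_10 (index = sides − 2). So D = C_10 = 16796.
A − B + D = 42 − 16796 + 16796 = 42.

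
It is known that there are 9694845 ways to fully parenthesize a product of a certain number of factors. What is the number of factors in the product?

Parenthesizations of m factors are counted by C_{m−1}. The Catalan number equal to 9694845 is C_15.
So the index is 15, and the number of factors is 15 + 1 = 16.

16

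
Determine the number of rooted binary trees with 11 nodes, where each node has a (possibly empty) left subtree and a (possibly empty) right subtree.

58786

There are C_n binary search tree shapes on n keys; with n = 11 that is C_11.
C_11 = C(22,11)/12 = 705432/12 = 58786.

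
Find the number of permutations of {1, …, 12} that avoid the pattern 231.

For any fixed pattern of length 3, the pattern-avoiding permutations of [12] number C_12.
C_12 = 208012.

208012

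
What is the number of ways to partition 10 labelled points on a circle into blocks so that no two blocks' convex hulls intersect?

16796

The non-crossing partitions of [10] form a lattice of size C_10.
C_10 = C(20,10)/11 = 184756/11 = 16796.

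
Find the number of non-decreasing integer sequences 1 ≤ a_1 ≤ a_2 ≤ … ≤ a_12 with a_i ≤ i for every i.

208012

Weakly increasing sequences with a_i ≤ i biject with Dyck paths of semilength 12, so there are C_12.
C_12 = 208012.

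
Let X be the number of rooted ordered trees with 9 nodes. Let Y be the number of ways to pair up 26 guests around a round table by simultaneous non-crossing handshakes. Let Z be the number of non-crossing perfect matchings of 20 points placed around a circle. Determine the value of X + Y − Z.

Rooted ordered (plane) trees on m nodes have m−1 edges and are counted by C_{m−1}; m = 9 gives C_8. So X = C_8 = 1430.
Non-crossing handshake pairings of 2n people are counted by C_n; 26 people gives n = 13. So Y = C_13 = 742900.
Pairing 20 circle points by 10 non-crossing chords gives C_10 matchings. So Z = C_10 = 16796.
X + Y − Z = 1430 + 742900 − 16796 = 727534.

727534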